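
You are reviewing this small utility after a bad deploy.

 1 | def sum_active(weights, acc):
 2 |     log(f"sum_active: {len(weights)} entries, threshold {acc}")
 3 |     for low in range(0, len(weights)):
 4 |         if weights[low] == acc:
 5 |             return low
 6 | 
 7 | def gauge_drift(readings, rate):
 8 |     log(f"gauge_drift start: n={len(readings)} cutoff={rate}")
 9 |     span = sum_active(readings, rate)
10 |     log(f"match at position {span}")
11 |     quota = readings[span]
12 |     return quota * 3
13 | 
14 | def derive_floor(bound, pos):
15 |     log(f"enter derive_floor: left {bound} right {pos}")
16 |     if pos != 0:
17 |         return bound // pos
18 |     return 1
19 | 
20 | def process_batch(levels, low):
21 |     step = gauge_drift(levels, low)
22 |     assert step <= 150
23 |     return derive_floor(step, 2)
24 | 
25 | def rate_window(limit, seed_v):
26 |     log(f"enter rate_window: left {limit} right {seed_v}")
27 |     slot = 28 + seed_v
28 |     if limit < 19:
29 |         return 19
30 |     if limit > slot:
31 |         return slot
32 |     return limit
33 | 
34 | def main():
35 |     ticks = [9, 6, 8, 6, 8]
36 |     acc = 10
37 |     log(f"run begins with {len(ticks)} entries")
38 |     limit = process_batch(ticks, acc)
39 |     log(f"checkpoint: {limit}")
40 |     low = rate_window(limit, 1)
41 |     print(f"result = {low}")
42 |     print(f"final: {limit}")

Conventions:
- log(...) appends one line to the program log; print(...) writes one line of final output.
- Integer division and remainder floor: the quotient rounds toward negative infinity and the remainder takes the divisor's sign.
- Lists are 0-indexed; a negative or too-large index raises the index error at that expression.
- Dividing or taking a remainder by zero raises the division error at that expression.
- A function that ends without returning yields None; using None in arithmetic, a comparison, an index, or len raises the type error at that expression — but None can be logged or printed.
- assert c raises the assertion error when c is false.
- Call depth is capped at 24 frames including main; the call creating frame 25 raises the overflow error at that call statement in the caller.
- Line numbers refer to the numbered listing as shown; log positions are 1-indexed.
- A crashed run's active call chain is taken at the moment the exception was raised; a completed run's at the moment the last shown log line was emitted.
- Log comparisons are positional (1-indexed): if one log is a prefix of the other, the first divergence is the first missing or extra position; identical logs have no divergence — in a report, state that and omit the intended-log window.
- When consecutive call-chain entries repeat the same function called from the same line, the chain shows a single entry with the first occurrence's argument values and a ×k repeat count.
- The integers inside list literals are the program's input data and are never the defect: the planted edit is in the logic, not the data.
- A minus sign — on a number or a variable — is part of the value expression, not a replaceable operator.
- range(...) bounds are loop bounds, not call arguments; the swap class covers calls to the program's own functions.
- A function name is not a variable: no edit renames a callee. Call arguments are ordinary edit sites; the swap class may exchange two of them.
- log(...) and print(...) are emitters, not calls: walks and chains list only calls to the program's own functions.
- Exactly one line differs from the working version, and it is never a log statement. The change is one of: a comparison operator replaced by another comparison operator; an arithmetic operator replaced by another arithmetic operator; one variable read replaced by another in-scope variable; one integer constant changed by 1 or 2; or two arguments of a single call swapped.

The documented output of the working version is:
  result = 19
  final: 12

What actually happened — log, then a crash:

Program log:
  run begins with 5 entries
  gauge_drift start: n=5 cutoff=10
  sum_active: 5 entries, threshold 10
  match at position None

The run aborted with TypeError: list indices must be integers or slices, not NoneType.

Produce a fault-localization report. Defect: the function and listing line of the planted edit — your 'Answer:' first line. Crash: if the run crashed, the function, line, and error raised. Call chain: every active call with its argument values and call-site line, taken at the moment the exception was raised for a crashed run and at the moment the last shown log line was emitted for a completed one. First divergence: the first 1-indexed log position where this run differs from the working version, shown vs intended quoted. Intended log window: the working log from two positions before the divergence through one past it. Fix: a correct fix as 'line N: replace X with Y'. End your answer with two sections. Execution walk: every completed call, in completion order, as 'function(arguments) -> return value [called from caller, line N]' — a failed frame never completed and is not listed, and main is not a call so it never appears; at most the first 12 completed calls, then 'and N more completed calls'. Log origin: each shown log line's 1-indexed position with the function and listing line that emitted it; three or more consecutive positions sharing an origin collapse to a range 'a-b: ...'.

Answer: the defect is in main at line 36.
The tell: Log line 2 is where behavior first shows: 'gauge_drift start: n=5 cutoff=10' appears instead of 'gauge_drift start: n=5 cutoff=8'.
Crash: gauge_drift, line 11, TypeError.
Call chain: main -> process_batch([9, 6, 8, 6, 8], 10) (called at line 38) -> gauge_drift([9, 6, 8, 6, 8], 10) (called at line 21).
First divergence: at position 2 the run shows 'gauge_drift start: n=5 cutoff=10' where the working version logs 'gauge_drift start: n=5 cutoff=8'.
Intended log window:
  1: run begins with 5 entries
  2: gauge_drift start: n=5 cutoff=8
  3: sum_active: 5 entries, threshold 8
Execution walk:
  sum_active([9, 6, 8, 6, 8], 10) -> None  [called from gauge_drift, line 9]
Origin of each log line:
  1: emitted by main (line 37)
  2: emitted by gauge_drift (line 8)
  3: emitted by sum_active (line 2)
  4: emitted by gauge_drift (line 10)
A correct fix: line 36: replace `10` with `8`.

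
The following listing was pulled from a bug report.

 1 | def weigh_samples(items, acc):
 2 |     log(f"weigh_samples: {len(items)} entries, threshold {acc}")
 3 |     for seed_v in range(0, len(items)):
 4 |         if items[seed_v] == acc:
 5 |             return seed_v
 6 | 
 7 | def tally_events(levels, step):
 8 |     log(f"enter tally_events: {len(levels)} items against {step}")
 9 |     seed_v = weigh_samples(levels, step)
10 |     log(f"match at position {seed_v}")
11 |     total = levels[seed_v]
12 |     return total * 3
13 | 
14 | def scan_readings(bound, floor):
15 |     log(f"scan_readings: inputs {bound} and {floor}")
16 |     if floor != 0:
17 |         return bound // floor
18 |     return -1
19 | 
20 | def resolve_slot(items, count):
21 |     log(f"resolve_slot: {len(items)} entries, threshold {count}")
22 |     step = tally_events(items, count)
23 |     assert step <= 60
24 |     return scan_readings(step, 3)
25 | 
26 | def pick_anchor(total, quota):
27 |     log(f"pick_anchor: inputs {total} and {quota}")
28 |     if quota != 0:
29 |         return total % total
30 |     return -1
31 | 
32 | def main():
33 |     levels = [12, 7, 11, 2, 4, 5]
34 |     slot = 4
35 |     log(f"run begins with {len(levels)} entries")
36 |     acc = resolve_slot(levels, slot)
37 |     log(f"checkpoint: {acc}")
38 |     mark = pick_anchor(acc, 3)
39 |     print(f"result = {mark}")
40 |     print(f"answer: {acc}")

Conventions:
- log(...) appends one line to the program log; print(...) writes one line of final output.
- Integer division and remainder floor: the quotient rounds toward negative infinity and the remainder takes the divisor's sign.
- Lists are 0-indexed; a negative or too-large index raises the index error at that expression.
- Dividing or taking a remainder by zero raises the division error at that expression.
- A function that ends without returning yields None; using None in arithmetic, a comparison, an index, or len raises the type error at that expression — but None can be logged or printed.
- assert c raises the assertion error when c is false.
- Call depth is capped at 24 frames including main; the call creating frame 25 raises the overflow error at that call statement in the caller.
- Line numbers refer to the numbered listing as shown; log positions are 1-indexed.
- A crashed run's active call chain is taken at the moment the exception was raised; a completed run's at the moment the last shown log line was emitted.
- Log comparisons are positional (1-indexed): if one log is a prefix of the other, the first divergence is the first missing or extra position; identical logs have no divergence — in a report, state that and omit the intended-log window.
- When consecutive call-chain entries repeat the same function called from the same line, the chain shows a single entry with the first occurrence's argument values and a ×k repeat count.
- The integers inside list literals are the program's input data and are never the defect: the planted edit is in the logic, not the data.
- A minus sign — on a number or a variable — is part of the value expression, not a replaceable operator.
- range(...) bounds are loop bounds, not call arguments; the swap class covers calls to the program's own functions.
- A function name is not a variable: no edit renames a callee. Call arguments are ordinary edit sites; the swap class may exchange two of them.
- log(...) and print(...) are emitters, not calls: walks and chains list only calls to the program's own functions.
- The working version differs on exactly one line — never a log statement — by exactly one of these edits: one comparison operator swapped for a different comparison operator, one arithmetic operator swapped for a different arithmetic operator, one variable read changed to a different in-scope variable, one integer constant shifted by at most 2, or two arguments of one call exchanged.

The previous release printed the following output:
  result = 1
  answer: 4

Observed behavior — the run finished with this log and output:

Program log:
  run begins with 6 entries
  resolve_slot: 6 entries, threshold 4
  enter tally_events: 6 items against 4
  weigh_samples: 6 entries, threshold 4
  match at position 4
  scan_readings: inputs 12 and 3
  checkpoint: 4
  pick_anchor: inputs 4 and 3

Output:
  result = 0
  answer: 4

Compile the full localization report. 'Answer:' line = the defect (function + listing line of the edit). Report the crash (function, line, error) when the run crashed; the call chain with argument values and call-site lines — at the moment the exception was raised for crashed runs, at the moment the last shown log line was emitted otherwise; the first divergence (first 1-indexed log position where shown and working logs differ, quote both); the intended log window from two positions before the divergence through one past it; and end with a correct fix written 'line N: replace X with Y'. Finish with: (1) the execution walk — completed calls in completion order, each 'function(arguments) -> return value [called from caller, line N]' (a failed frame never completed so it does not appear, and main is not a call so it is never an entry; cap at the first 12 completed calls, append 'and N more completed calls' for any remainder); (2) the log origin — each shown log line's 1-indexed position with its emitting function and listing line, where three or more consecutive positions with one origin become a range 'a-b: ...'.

Answer: the defect is in pick_anchor at line 29.
The tell: No log line changed; the fault shows up purely in the output.
Call chain: main -> pick_anchor(4, 3) (called at line 38).
First divergence: there is none — every log position agrees.
Execution walk:
  weigh_samples([12, 7, 11, 2, 4, 5], 4) -> 4  [called from tally_events, line 9]
  tally_events([12, 7, 11, 2, 4, 5], 4) -> 12  [called from resolve_slot, line 22]
  scan_readings(12, 3) -> 4  [called from resolve_slot, line 24]
  resolve_slot([12, 7, 11, 2, 4, 5], 4) -> 4  [called from main, line 36]
  pick_anchor(4, 3) -> 0  [called from main, line 38]
Log origins:
  1: logged in main at line 35
  2: logged in resolve_slot at line 21
  3: logged in tally_events at line 8
  4: logged in weigh_samples at line 2
  5: logged in tally_events at line 10
  6: logged in scan_readings at line 15
  7: logged in main at line 37
  8: logged in pick_anchor at line 27
A correct fix: line 29: replace `total % total` with `total % quota`.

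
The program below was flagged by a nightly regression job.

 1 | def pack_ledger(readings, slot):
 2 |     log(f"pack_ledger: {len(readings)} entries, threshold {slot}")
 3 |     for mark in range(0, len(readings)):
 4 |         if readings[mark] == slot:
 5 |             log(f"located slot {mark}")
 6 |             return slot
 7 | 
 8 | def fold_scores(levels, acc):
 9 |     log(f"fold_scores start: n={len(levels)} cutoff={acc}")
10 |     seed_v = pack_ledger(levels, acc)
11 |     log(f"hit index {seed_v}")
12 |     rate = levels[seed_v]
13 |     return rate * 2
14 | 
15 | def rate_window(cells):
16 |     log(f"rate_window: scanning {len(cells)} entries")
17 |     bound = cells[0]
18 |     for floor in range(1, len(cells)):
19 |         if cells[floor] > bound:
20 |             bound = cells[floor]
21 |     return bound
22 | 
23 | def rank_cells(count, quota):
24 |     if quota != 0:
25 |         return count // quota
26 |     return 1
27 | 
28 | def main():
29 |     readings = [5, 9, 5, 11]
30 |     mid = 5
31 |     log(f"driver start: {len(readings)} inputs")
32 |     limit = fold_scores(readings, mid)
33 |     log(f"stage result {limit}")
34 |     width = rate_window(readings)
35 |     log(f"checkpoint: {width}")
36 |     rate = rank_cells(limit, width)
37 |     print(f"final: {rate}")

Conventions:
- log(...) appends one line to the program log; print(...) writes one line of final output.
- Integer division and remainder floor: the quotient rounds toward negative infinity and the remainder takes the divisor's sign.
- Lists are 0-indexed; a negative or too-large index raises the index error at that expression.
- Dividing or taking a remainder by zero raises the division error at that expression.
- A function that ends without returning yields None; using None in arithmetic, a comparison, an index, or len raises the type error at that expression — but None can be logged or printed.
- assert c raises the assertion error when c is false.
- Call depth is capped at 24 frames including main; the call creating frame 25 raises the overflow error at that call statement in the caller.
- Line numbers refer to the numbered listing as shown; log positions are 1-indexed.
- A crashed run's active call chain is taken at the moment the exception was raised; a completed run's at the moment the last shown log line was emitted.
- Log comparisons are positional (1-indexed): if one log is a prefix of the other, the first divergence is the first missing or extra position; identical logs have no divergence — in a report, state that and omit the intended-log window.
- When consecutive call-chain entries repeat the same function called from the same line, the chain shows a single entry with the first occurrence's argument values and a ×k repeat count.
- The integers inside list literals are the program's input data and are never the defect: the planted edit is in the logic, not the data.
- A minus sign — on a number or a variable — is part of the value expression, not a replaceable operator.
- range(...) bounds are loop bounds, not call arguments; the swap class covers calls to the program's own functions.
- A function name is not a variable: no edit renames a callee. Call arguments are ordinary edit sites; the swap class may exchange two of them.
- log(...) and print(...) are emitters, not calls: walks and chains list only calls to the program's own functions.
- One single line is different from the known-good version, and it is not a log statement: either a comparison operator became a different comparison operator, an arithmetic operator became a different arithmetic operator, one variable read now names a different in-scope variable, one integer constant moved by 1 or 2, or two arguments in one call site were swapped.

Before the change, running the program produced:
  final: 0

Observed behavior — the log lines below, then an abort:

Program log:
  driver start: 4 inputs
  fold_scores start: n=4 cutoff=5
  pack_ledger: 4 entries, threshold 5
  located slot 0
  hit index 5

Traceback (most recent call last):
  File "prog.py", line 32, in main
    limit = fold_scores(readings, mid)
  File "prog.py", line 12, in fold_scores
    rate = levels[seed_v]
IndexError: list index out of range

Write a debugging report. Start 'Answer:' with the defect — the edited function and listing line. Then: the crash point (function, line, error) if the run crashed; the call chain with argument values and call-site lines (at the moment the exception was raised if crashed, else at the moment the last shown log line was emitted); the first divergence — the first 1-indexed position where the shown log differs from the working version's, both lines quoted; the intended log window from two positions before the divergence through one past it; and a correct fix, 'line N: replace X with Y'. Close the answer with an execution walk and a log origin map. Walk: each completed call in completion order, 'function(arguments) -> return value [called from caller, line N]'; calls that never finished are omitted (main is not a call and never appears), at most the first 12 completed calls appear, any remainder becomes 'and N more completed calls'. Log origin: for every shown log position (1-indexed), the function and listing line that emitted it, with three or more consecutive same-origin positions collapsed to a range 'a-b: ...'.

Answer: the defect is in pack_ledger at line 6.
Key fact: The log first diverges at position 5: the faulty run prints 'hit index 5' where the working version prints 'hit index 0'.
Crash: fold_scores, line 12, IndexError.
Call chain: main -> fold_scores([5, 9, 5, 11], 5) (called at line 32).
First divergence: position 5; shown 'hit index 5' vs intended 'hit index 0'.
Intended log window:
  3: pack_ledger: 4 entries, threshold 5
  4: located slot 0
  5: hit index 0
  6: stage result 10
Execution walk:
  pack_ledger([5, 9, 5, 11], 5) -> 5  [called from fold_scores, line 10]
Log origin:
  1: emitted by main (line 31)
  2: emitted by fold_scores (line 9)
  3: emitted by pack_ledger (line 2)
  4: emitted by pack_ledger (line 5)
  5: emitted by fold_scores (line 11)
A correct fix: line 6: replace `slot` with `mark`.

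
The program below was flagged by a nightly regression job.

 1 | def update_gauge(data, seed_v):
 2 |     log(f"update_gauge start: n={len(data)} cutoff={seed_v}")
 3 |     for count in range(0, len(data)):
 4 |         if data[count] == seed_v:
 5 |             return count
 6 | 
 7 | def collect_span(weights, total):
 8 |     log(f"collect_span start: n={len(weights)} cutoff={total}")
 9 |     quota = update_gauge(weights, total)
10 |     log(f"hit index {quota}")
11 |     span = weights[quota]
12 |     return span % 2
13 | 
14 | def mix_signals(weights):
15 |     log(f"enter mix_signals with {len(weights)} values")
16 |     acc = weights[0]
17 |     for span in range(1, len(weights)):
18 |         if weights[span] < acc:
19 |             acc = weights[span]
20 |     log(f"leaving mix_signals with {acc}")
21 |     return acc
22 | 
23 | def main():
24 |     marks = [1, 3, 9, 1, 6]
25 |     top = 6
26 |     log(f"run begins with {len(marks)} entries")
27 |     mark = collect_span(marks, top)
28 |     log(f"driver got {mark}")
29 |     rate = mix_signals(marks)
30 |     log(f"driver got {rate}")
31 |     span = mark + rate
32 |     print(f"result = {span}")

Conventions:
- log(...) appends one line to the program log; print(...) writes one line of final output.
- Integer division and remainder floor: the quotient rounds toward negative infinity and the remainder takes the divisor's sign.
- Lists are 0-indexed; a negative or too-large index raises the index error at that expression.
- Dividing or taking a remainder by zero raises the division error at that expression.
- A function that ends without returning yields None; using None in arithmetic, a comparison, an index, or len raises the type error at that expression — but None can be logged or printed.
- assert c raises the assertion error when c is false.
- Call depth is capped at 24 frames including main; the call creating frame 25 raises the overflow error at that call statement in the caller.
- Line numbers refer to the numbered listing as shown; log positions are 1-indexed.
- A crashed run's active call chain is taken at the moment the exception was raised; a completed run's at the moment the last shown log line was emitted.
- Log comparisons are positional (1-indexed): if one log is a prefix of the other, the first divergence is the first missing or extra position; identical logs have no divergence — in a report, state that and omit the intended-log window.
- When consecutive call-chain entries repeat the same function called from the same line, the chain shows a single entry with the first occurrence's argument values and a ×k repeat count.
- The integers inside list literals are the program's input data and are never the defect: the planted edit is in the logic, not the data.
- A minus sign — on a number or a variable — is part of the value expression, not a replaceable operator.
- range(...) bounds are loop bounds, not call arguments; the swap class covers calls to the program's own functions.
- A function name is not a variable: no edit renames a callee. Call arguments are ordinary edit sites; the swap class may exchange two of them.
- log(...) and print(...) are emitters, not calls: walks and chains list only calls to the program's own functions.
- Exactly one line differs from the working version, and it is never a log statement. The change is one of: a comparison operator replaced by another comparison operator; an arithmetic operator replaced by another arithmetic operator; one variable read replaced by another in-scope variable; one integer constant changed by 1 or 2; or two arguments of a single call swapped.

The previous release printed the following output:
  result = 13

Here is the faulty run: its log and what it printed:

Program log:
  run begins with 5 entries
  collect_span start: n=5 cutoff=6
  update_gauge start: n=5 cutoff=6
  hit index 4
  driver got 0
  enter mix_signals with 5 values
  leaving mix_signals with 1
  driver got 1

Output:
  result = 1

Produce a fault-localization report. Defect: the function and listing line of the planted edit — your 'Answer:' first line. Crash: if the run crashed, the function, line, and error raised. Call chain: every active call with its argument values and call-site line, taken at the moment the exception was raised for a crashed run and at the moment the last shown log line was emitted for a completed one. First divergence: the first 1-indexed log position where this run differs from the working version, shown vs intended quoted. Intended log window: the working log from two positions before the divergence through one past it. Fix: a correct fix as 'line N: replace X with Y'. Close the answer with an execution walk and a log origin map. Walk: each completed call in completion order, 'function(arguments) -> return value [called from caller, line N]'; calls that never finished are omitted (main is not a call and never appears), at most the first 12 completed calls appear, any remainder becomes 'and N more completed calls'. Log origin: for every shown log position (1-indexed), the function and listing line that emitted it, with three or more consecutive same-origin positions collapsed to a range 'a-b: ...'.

Answer: the defect is in collect_span at line 12.
Core observation: Log line 5 is where behavior first shows: 'driver got 0' appears instead of 'driver got 12'.
Call chain: main.
First divergence: position 5 — shown 'driver got 0', intended 'driver got 12'.
Intended log window:
  3: update_gauge start: n=5 cutoff=6
  4: hit index 4
  5: driver got 12
  6: enter mix_signals with 5 values
Execution walk:
  update_gauge([1, 3, 9, 1, 6], 6) -> 4  [called from collect_span, line 9]
  collect_span([1, 3, 9, 1, 6], 6) -> 0  [called from main, line 27]
  mix_signals([1, 3, 9, 1, 6]) -> 1  [called from main, line 29]
Log origins:
  1 — main, line 26
  2 — collect_span, line 8
  3 — update_gauge, line 2
  4 — collect_span, line 10
  5 — main, line 28
  6 — mix_signals, line 15
  7 — mix_signals, line 20
  8 — main, line 30
A correct fix: line 12: replace `%` with `*`.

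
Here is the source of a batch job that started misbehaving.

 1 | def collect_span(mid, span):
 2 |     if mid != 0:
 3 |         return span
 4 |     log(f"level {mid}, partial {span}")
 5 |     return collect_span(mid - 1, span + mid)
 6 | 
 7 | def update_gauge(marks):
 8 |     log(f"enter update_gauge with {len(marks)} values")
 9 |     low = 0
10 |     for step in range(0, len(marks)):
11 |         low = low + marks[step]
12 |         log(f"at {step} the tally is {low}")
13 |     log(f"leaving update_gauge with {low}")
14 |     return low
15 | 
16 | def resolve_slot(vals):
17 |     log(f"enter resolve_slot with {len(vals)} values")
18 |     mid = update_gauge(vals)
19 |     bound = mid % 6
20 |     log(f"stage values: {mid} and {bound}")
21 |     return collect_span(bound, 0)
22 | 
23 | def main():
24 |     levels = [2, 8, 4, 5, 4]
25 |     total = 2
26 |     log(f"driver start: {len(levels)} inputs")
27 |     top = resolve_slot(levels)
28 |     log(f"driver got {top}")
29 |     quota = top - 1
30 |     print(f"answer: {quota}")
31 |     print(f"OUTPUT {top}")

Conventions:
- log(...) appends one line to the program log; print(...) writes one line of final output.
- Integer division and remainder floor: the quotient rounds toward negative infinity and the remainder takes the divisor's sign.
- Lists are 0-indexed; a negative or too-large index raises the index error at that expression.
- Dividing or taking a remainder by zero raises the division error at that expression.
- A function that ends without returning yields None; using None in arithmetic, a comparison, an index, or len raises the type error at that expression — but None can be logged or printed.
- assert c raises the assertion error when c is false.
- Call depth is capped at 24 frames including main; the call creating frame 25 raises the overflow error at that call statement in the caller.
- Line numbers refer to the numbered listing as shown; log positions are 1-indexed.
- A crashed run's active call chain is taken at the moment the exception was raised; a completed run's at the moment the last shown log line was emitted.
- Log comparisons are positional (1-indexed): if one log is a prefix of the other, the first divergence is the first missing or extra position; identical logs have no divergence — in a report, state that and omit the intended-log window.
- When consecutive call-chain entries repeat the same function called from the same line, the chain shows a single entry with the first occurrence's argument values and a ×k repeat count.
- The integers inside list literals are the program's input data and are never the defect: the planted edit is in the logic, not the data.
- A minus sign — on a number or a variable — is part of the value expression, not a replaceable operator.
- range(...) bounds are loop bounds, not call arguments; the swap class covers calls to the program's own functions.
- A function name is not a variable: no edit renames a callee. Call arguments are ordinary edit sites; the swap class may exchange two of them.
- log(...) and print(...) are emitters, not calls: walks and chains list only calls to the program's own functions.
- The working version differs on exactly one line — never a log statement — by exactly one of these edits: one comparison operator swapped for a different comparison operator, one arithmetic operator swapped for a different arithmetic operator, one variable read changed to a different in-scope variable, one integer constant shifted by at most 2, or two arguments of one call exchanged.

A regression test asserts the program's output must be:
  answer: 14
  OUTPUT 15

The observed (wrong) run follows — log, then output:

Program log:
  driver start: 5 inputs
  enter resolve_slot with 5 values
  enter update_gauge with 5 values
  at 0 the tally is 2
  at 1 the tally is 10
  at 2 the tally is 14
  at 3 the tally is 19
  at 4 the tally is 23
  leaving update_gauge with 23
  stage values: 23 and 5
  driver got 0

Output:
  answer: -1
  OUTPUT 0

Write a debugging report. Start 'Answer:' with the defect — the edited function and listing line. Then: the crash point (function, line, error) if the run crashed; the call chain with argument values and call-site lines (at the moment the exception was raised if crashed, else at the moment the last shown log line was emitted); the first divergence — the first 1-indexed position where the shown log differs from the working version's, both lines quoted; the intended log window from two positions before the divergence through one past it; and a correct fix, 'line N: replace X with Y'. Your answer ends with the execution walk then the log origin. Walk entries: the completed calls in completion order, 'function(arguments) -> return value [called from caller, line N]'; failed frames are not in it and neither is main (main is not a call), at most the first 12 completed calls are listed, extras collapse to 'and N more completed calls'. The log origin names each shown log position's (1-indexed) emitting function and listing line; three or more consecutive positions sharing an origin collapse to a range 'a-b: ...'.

Answer: the defect is in collect_span at line 2.
The tell: Everything matches until log position 11, which reads 'driver got 0' in place of 'level 5, partial 0'.
Call chain: main.
First divergence: position 11; shown 'driver got 0' vs intended 'level 5, partial 0'.
Intended log window:
  9: leaving update_gauge with 23
  10: stage values: 23 and 5
  11: level 5, partial 0
  12: level 4, partial 5
Execution walk:
  update_gauge([2, 8, 4, 5, 4]) -> 23  [called from resolve_slot, line 18]
  collect_span(5, 0) -> 0  [called from resolve_slot, line 21]
  resolve_slot([2, 8, 4, 5, 4]) -> 0  [called from main, line 27]
Log origins:
  1: emitted by main (line 26)
  2: emitted by resolve_slot (line 17)
  3: emitted by update_gauge (line 8)
  4-8: emitted by update_gauge (line 12)
  9: emitted by update_gauge (line 13)
  10: emitted by resolve_slot (line 20)
  11: emitted by main (line 28)
A correct fix: line 2: replace `!=` with `<=`.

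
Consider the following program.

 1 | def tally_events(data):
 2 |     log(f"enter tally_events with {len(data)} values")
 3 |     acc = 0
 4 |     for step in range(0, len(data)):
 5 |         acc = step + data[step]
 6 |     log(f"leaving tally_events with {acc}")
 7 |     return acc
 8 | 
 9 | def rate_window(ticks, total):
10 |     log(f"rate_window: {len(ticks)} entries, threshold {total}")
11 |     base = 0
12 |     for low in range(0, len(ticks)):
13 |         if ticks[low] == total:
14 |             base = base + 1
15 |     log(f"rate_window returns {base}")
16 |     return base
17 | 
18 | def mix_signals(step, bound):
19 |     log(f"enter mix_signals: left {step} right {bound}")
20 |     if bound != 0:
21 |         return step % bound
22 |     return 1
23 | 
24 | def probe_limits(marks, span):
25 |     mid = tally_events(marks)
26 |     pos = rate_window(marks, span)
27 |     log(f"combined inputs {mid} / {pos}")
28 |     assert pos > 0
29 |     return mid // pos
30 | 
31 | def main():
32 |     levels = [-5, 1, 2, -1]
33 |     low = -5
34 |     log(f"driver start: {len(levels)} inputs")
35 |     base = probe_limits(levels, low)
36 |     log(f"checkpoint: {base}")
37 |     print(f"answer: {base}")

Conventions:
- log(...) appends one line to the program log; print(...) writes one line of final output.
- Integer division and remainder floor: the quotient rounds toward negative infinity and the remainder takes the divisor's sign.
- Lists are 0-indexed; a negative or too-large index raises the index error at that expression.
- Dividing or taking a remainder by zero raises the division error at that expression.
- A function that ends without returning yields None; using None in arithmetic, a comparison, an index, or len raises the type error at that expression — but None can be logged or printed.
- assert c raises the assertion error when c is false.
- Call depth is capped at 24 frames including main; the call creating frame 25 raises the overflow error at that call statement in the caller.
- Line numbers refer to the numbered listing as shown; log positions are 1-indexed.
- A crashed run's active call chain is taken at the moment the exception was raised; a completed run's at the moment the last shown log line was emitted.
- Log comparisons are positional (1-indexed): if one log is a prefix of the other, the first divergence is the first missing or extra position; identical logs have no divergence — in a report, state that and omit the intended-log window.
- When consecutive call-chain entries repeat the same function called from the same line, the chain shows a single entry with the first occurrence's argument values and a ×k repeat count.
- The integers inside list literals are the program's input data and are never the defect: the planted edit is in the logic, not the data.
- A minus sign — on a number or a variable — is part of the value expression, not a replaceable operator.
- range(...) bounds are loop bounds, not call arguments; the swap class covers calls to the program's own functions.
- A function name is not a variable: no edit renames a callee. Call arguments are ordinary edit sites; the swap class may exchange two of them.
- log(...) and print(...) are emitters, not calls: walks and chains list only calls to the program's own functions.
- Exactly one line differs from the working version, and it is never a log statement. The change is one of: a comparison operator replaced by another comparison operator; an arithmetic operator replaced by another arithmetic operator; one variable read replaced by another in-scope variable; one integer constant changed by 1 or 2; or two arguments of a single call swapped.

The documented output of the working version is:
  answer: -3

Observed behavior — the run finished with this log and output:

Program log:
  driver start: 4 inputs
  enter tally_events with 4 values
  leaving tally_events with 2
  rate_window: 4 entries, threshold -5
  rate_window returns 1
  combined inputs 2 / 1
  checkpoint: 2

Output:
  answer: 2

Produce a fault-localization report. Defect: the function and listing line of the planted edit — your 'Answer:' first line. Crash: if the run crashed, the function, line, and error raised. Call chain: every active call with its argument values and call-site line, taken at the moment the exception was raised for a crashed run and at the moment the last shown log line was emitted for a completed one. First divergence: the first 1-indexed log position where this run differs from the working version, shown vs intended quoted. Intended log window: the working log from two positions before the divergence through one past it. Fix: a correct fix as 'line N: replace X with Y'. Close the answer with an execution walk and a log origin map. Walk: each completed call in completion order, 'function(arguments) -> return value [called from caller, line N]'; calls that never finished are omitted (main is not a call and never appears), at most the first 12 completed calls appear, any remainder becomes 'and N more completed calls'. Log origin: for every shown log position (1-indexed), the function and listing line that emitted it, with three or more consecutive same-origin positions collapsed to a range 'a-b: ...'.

Answer: the defect is in tally_events at line 5.
The tell: Everything matches until log position 3, which reads 'leaving tally_events with 2' in place of 'leaving tally_events with -3'.
Call chain: main.
First divergence: at position 3 the run shows 'leaving tally_events with 2' where the working version logs 'leaving tally_events with -3'.
Intended log window:
  1: driver start: 4 inputs
  2: enter tally_events with 4 values
  3: leaving tally_events with -3
  4: rate_window: 4 entries, threshold -5
Execution walk:
  tally_events([-5, 1, 2, -1]) -> 2  [called from probe_limits, line 25]
  rate_window([-5, 1, 2, -1], -5) -> 1  [called from probe_limits, line 26]
  probe_limits([-5, 1, 2, -1], -5) -> 2  [called from main, line 35]
Log origin:
  1 — main, line 34
  2 — tally_events, line 2
  3 — tally_events, line 6
  4 — rate_window, line 10
  5 — rate_window, line 15
  6 — probe_limits, line 27
  7 — main, line 36
A correct fix: line 5: replace `step + data[step]` with `acc + data[step]`.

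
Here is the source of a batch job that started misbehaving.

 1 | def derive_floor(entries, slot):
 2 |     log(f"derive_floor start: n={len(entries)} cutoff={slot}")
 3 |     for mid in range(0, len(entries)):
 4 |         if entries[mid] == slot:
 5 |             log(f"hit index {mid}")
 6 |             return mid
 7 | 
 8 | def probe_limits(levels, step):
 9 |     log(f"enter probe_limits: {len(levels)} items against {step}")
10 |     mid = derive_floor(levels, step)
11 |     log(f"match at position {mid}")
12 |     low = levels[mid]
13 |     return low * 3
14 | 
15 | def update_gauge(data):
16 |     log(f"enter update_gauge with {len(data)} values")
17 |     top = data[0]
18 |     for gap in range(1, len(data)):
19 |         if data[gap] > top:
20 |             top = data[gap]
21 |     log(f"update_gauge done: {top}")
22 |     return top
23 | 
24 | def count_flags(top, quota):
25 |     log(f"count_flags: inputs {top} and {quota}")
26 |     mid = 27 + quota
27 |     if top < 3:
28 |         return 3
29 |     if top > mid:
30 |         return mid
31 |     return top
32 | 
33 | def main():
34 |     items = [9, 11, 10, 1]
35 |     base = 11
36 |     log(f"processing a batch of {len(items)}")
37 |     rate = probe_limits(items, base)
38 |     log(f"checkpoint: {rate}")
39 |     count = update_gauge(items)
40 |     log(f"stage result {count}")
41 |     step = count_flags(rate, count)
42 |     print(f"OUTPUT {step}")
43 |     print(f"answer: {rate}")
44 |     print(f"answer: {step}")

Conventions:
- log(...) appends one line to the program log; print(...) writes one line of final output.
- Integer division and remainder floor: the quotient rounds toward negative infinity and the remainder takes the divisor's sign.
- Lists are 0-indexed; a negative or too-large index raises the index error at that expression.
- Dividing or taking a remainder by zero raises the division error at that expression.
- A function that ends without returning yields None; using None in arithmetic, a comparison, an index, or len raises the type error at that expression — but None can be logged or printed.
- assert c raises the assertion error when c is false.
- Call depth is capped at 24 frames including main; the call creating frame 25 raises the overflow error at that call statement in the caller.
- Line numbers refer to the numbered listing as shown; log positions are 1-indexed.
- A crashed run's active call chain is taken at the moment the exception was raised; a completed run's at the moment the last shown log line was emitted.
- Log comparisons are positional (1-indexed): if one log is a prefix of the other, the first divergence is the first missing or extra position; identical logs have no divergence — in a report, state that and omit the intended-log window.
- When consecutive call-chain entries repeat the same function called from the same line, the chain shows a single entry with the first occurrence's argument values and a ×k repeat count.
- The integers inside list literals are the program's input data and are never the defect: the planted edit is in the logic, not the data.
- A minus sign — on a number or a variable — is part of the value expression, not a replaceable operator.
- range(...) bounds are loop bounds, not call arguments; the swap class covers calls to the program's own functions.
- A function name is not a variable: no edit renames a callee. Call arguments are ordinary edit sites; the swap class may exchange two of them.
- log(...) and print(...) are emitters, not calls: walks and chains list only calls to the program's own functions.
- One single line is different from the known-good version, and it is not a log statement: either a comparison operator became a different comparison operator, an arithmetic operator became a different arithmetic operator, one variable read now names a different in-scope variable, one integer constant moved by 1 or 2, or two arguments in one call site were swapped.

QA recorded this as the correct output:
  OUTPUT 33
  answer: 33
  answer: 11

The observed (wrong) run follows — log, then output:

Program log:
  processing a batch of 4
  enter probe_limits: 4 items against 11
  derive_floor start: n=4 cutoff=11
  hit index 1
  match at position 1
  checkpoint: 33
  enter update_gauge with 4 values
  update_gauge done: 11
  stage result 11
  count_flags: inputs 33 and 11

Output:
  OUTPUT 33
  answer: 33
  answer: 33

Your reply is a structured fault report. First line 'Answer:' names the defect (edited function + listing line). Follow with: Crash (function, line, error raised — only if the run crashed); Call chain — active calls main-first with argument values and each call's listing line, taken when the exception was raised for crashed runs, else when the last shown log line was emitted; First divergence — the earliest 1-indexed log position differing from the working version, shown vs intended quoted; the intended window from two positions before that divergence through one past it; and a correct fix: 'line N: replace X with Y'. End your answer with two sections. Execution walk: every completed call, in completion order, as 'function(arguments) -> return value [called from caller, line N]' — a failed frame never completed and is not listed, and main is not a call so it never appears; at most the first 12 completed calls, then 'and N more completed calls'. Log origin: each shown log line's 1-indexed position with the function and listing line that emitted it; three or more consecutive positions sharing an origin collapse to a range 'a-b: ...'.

Answer: the defect is in main at line 44.
The tell: No log line changed; the fault shows up purely in the output.
Call chain: main -> count_flags(33, 11) (called at line 41).
First divergence: none (the log streams are identical).
Execution walk:
  derive_floor([9, 11, 10, 1], 11) -> 1  [called from probe_limits, line 10]
  probe_limits([9, 11, 10, 1], 11) -> 33  [called from main, line 37]
  update_gauge([9, 11, 10, 1]) -> 11  [called from main, line 39]
  count_flags(33, 11) -> 33  [called from main, line 41]
Log origin:
  1: from main, line 36
  2: from probe_limits, line 9
  3: from derive_floor, line 2
  4: from derive_floor, line 5
  5: from probe_limits, line 11
  6: from main, line 38
  7: from update_gauge, line 16
  8: from update_gauge, line 21
  9: from main, line 40
  10: from count_flags, line 25
A correct fix: line 44: replace `step` with `count`.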